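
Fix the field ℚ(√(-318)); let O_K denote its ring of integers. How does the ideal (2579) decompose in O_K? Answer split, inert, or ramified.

Since -318 ≢ 1 mod 4, the ring of integers is ℤ[√-318] with discriminant 4·(-318) = -1272.
Since gcd(2579, -1272) = 1 the prime 2579 does not ramify.
Legendre symbol by Euler's criterion: (-318/2579) ≡ (-318)^1289 ≡ 2578 (mod 2579), i.e. (-318/2579) = -1.
Legendre symbol -1 ⇒ 2579 is inert.

p is inert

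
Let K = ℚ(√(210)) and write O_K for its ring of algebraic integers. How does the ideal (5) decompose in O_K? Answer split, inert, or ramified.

ramifies in O_K

210 mod 4 = 2, hence disc K = 4·210 = 840 and O_K = ℤ[√210].
5 divides disc(K) = 840, so 5 ramifies.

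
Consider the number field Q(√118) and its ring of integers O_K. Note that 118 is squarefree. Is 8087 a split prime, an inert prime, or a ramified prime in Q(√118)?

118 mod 4 = 2, hence disc K = 4·118 = 472 and O_K = ℤ[√118].
disc(K) = 472 is not divisible by 8087; 8087 is unramified.
Legendre symbol by Euler's criterion: (118/8087) ≡ 118^4043 ≡ 8086 (mod 8087), i.e. (118/8087) = -1.
Legendre symbol -1 ⇒ 8087 is inert.

8087 remains inert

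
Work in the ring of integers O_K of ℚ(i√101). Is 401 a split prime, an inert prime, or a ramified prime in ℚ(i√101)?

d = -101 ≡ 3 (mod 4), so O_K = ℤ[√-101] and disc(K) = 4d = -404.
Since gcd(401, -404) = 1 the prime 401 does not ramify.
(-101/401) = 300^200 mod 401 = 400, giving Legendre symbol -1.
d is a non-residue mod p, hence 401 remains inert in O_K.

remains prime (inert)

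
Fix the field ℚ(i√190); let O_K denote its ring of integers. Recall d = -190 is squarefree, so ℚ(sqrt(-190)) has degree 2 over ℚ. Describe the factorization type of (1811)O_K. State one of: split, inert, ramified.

-190 mod 4 = 2, hence disc K = 4·(-190) = -760 and O_K = ℤ[√-190].
Since gcd(1811, -760) = 1 the prime 1811 does not ramify.
Legendre symbol by Euler's criterion: (-190/1811) ≡ (-190)^905 ≡ 1810 (mod 1811), i.e. (-190/1811) = -1.
Legendre symbol -1 ⇒ 1811 is inert.

p is inert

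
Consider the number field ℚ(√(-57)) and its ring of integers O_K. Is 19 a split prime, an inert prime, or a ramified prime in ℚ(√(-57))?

ramified

-57 mod 4 = 3, hence disc K = 4·(-57) = -228 and O_K = ℤ[√-57].
Ramification test: 19 | -228. The prime 19 ramifies in K.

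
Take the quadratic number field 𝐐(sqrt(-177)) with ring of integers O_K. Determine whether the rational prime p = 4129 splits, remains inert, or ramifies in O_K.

-177 mod 4 = 3, hence disc K = 4·(-177) = -708 and O_K = ℤ[√-177].
Since gcd(4129, -708) = 1 the prime 4129 does not ramify.
(-177/4129) = 3952^2064 mod 4129 = 4128, giving Legendre symbol -1.
(-177/4129) = -1, so 4129 is inert.

p is inert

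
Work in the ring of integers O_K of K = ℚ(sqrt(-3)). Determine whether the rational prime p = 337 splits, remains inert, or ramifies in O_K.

split — (337) = 𝔭₁𝔭₂ with 𝔭₁ ≠ 𝔭₂

d = -3 ≡ 1 (mod 4), so O_K = ℤ[(1+√-3)/2] and disc(K) = d = -3.
337 ∤ -3, so 337 is unramified.
Compute (-3/337) via Euler: 334^((337-1)/2) mod 337 = 1, so (-3/337) = 1.
Legendre symbol 1 ⇒ 337 is split.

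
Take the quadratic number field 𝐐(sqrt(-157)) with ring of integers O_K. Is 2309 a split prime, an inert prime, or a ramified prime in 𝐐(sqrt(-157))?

2309 splits in O_K

d = -157 ≡ 3 (mod 4), so O_K = ℤ[√-157] and disc(K) = 4d = -628.
Since gcd(2309, -628) = 1 the prime 2309 does not ramify.
Legendre symbol by Euler's criterion: (-157/2309) ≡ (-157)^1154 ≡ 1 (mod 2309), i.e. (-157/2309) = 1.
d is a quadratic residue mod p, hence 2309 splits in O_K.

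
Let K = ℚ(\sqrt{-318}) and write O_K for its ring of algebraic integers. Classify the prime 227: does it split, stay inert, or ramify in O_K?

split — (227) = 𝔭₁𝔭₂ with 𝔭₁ ≠ 𝔭₂

-318 mod 4 = 2, hence disc K = 4·(-318) = -1272 and O_K = ℤ[√-318].
Since gcd(227, -1272) = 1 the prime 227 does not ramify.
(-318/227) = 136^113 mod 227 = 1, giving Legendre symbol 1.
d is a quadratic residue mod p, hence 227 splits in O_K.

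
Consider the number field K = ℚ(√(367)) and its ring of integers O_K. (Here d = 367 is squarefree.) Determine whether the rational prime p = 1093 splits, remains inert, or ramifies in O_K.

d = 367 ≡ 3 (mod 4), so O_K = ℤ[√367] and disc(K) = 4d = 1468.
disc(K) = 1468 is not divisible by 1093; 1093 is unramified.
Legendre symbol by Euler's criterion: (367/1093) ≡ 367^546 ≡ 1092 (mod 1093), i.e. (367/1093) = -1.
(367/1093) = -1, so 1093 is inert.

remains prime (inert)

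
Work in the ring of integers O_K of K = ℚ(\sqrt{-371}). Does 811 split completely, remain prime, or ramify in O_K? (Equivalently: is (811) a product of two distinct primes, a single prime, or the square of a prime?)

remains prime (inert)

d = -371 ≡ 1 (mod 4), so O_K = ℤ[(1+√-371)/2] and disc(K) = d = -371.
Since gcd(811, -371) = 1 the prime 811 does not ramify.
Legendre symbol by Euler's criterion: (-371/811) ≡ (-371)^405 ≡ 810 (mod 811), i.e. (-371/811) = -1.
d is a non-residue mod p, hence 811 remains inert in O_K.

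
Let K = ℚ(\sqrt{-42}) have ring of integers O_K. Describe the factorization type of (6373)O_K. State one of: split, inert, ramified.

Since -42 ≢ 1 mod 4, the ring of integers is ℤ[√-42] with discriminant 4·(-42) = -168.
6373 ∤ -168, so 6373 is unramified.
(-42/6373) = 6331^3186 mod 6373 = 1, giving Legendre symbol 1.
(-42/6373) = 1, so 6373 splits.

split — (6373) = 𝔭₁𝔭₂ with 𝔭₁ ≠ 𝔭₂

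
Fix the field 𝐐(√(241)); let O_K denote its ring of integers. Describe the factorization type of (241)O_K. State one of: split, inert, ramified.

p ramifies

Since 241 ≡ 1 mod 4, the ring of integers is ℤ[(1+√241)/2] with discriminant 241.
Ramification test: 241 | 241. The prime 241 ramifies in K.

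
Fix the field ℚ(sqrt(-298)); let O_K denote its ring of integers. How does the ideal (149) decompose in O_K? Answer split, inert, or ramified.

-298 mod 4 = 2, hence disc K = 4·(-298) = -1192 and O_K = ℤ[√-298].
149 divides disc(K) = -1192, so 149 ramifies.

p ramifies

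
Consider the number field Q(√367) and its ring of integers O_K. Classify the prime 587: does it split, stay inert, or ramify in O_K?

inert — (587) stays prime in O_K

d = 367 ≡ 3 (mod 4), so O_K = ℤ[√367] and disc(K) = 4d = 1468.
587 ∤ 1468, so 587 is unramified.
Euler's criterion: 367^293 mod 587 = 586. Thus (367|587) = -1.
Legendre symbol -1 ⇒ 587 is inert.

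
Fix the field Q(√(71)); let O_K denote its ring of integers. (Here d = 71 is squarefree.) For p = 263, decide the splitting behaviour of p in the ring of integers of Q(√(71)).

71 mod 4 = 3, hence disc K = 4·71 = 284 and O_K = ℤ[√71].
disc(K) = 284 is not divisible by 263; 263 is unramified.
Euler's criterion: 71^131 mod 263 = 262. Thus (71|263) = -1.
d is a non-residue mod p, hence 263 remains inert in O_K.

inert — (263) stays prime in O_K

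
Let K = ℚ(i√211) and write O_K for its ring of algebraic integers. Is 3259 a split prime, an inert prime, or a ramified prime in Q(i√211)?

Since -211 ≡ 1 mod 4, the ring of integers is ℤ[(1+√-211)/2] with discriminant -211.
3259 ∤ -211, so 3259 is unramified.
Compute (-211/3259) via Euler: 3048^((3259-1)/2) mod 3259 = 3258, so (-211/3259) = -1.
(-211/3259) = -1, so 3259 is inert.

inert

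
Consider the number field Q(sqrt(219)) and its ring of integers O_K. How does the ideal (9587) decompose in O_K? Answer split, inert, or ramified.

9587 splits in O_K

d = 219 ≡ 3 (mod 4), so O_K = ℤ[√219] and disc(K) = 4d = 876.
disc(K) = 876 is not divisible by 9587; 9587 is unramified.
Euler's criterion: 219^4793 mod 9587 = 1. Thus (219|9587) = 1.
Legendre symbol 1 ⇒ 9587 is split.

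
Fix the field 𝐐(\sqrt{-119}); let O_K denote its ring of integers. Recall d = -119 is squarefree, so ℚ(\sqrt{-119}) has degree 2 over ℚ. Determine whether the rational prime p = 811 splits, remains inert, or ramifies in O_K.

Since -119 ≡ 1 mod 4, the ring of integers is ℤ[(1+√-119)/2] with discriminant -119.
Since gcd(811, -119) = 1 the prime 811 does not ramify.
Euler's criterion: (-119)^405 mod 811 = 1. Thus (-119|811) = 1.
Legendre symbol 1 ⇒ 811 is split.

811 splits in O_K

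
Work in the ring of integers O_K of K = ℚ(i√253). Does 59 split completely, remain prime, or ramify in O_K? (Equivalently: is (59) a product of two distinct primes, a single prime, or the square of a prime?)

Since -253 ≢ 1 mod 4, the ring of integers is ℤ[√-253] with discriminant 4·(-253) = -1012.
disc(K) = -1012 is not divisible by 59; 59 is unramified.
Legendre symbol by Euler's criterion: (-253/59) ≡ (-253)^29 ≡ 58 (mod 59), i.e. (-253/59) = -1.
d is a non-residue mod p, hence 59 remains inert in O_K.

inert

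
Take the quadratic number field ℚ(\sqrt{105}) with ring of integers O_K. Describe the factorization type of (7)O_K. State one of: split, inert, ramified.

ramified

d = 105 ≡ 1 (mod 4), so O_K = ℤ[(1+√105)/2] and disc(K) = d = 105.
Ramification test: 7 | 105. The prime 7 ramifies in K.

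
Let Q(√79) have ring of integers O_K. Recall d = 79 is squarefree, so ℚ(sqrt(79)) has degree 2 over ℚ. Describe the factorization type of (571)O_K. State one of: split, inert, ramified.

79 mod 4 = 3, hence disc K = 4·79 = 316 and O_K = ℤ[√79].
disc(K) = 316 is not divisible by 571; 571 is unramified.
Legendre symbol by Euler's criterion: (79/571) ≡ 79^285 ≡ 570 (mod 571), i.e. (79/571) = -1.
d is a non-residue mod p, hence 571 remains inert in O_K.

p is inert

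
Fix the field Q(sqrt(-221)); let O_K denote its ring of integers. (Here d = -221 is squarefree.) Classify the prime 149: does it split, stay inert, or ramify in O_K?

149 remains inert

Since -221 ≢ 1 mod 4, the ring of integers is ℤ[√-221] with discriminant 4·(-221) = -884.
149 ∤ -884, so 149 is unramified.
Euler's criterion: (-221)^74 mod 149 = 148. Thus (-221|149) = -1.
d is a non-residue mod p, hence 149 remains inert in O_K.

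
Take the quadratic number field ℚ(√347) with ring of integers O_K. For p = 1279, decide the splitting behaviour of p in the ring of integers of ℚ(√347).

Since 347 ≢ 1 mod 4, the ring of integers is ℤ[√347] with discriminant 4·347 = 1388.
disc(K) = 1388 is not divisible by 1279; 1279 is unramified.
(347/1279) = 347^639 mod 1279 = 1, giving Legendre symbol 1.
Legendre symbol 1 ⇒ 1279 is split.

split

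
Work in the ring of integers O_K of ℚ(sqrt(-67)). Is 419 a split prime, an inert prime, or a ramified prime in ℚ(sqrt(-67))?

Since -67 ≡ 1 mod 4, the ring of integers is ℤ[(1+√-67)/2] with discriminant -67.
disc(K) = -67 is not divisible by 419; 419 is unramified.
Legendre symbol by Euler's criterion: (-67/419) ≡ (-67)^209 ≡ 1 (mod 419), i.e. (-67/419) = 1.
Legendre symbol 1 ⇒ 419 is split.

split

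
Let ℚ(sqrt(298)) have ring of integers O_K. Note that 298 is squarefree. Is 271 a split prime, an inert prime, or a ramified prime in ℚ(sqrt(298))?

remains prime (inert)

d = 298 ≡ 2 (mod 4), so O_K = ℤ[√298] and disc(K) = 4d = 1192.
disc(K) = 1192 is not divisible by 271; 271 is unramified.
(298/271) = 27^135 mod 271 = 270, giving Legendre symbol -1.
d is a non-residue mod p, hence 271 remains inert in O_K.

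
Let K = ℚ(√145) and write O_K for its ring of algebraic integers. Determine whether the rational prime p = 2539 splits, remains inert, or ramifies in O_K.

splits completely

d = 145 ≡ 1 (mod 4), so O_K = ℤ[(1+√145)/2] and disc(K) = d = 145.
Since gcd(2539, 145) = 1 the prime 2539 does not ramify.
Euler's criterion: 145^1269 mod 2539 = 1. Thus (145|2539) = 1.
d is a quadratic residue mod p, hence 2539 splits in O_K.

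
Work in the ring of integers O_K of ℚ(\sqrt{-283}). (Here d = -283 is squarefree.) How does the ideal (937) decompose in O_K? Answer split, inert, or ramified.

d = -283 ≡ 1 (mod 4), so O_K = ℤ[(1+√-283)/2] and disc(K) = d = -283.
937 ∤ -283, so 937 is unramified.
Euler's criterion: (-283)^468 mod 937 = 936. Thus (-283|937) = -1.
(-283/937) = -1, so 937 is inert.

remains prime (inert)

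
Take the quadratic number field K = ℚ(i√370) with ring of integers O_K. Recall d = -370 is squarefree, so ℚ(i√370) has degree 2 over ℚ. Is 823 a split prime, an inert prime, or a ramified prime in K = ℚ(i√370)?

p splits

d = -370 ≡ 2 (mod 4), so O_K = ℤ[√-370] and disc(K) = 4d = -1480.
823 ∤ -1480, so 823 is unramified.
(-370/823) = 453^411 mod 823 = 1, giving Legendre symbol 1.
d is a quadratic residue mod p, hence 823 splits in O_K.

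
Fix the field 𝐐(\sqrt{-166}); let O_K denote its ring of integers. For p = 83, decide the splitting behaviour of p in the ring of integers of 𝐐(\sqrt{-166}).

Since -166 ≢ 1 mod 4, the ring of integers is ℤ[√-166] with discriminant 4·(-166) = -664.
disc(K) = -664 = 83·(-8), so p = 83 is ramified.

ramified — (83) = 𝔭²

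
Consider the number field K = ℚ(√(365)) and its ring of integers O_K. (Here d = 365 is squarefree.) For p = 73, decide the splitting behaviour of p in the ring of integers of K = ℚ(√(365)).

d = 365 ≡ 1 (mod 4), so O_K = ℤ[(1+√365)/2] and disc(K) = d = 365.
Ramification test: 73 | 365. The prime 73 ramifies in K.

73 is ramified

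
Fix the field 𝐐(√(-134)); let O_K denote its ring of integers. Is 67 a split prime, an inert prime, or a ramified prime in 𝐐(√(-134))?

p ramifies

Since -134 ≢ 1 mod 4, the ring of integers is ℤ[√-134] with discriminant 4·(-134) = -536.
67 divides disc(K) = -536, so 67 ramifies.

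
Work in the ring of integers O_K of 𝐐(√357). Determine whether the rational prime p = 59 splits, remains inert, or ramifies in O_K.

d = 357 ≡ 1 (mod 4), so O_K = ℤ[(1+√357)/2] and disc(K) = d = 357.
Since gcd(59, 357) = 1 the prime 59 does not ramify.
(357/59) = 3^29 mod 59 = 1, giving Legendre symbol 1.
Legendre symbol 1 ⇒ 59 is split.

p splits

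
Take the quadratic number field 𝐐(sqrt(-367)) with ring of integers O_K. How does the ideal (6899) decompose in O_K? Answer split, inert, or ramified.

inert

Since -367 ≡ 1 mod 4, the ring of integers is ℤ[(1+√-367)/2] with discriminant -367.
6899 ∤ -367, so 6899 is unramified.
Legendre symbol by Euler's criterion: (-367/6899) ≡ (-367)^3449 ≡ 6898 (mod 6899), i.e. (-367/6899) = -1.
(-367/6899) = -1, so 6899 is inert.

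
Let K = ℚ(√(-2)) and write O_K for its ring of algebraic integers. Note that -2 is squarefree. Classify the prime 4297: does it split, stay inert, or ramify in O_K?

splits completely

-2 mod 4 = 2, hence disc K = 4·(-2) = -8 and O_K = ℤ[√-2].
Since gcd(4297, -8) = 1 the prime 4297 does not ramify.
Euler's criterion: (-2)^2148 mod 4297 = 1. Thus (-2|4297) = 1.
d is a quadratic residue mod p, hence 4297 splits in O_K.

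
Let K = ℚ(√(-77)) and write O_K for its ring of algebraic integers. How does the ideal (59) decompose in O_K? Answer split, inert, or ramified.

p splits

Since -77 ≢ 1 mod 4, the ring of integers is ℤ[√-77] with discriminant 4·(-77) = -308.
Since gcd(59, -308) = 1 the prime 59 does not ramify.
Compute (-77/59) via Euler: 41^((59-1)/2) mod 59 = 1, so (-77/59) = 1.
(-77/59) = 1, so 59 splits.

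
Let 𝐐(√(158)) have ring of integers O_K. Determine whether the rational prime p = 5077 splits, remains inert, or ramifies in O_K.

Since 158 ≢ 1 mod 4, the ring of integers is ℤ[√158] with discriminant 4·158 = 632.
Since gcd(5077, 632) = 1 the prime 5077 does not ramify.
Legendre symbol by Euler's criterion: (158/5077) ≡ 158^2538 ≡ 5076 (mod 5077), i.e. (158/5077) = -1.
(158/5077) = -1, so 5077 is inert.

inert — (5077) stays prime in O_K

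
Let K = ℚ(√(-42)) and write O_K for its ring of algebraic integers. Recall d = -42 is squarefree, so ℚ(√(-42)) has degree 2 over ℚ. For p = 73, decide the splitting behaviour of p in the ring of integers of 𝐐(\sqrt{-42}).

d = -42 ≡ 2 (mod 4), so O_K = ℤ[√-42] and disc(K) = 4d = -168.
disc(K) = -168 is not divisible by 73; 73 is unramified.
Euler's criterion: (-42)^36 mod 73 = 72. Thus (-42|73) = -1.
Legendre symbol -1 ⇒ 73 is inert.

p is inert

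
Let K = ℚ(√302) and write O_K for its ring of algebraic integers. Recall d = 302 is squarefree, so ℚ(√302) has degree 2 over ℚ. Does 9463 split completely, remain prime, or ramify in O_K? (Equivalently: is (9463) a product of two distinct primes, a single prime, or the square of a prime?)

d = 302 ≡ 2 (mod 4), so O_K = ℤ[√302] and disc(K) = 4d = 1208.
9463 ∤ 1208, so 9463 is unramified.
Euler's criterion: 302^4731 mod 9463 = 1. Thus (302|9463) = 1.
d is a quadratic residue mod p, hence 9463 splits in O_K.

split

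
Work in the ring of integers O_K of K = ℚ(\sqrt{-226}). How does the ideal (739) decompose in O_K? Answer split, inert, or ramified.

-226 mod 4 = 2, hence disc K = 4·(-226) = -904 and O_K = ℤ[√-226].
disc(K) = -904 is not divisible by 739; 739 is unramified.
Compute (-226/739) via Euler: 513^((739-1)/2) mod 739 = 1, so (-226/739) = 1.
Legendre symbol 1 ⇒ 739 is split.

739 splits in O_K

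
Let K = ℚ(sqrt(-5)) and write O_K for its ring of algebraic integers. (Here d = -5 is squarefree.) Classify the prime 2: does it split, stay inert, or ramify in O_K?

ramifies in O_K

-5 mod 4 = 3, hence disc K = 4·(-5) = -20 and O_K = ℤ[√-5].
Ramification test: 2 | -20. The prime 2 ramifies in K.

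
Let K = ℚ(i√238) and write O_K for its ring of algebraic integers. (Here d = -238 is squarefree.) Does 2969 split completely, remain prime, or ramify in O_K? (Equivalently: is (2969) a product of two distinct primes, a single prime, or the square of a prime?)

inert — (2969) stays prime in O_K

Since -238 ≢ 1 mod 4, the ring of integers is ℤ[√-238] with discriminant 4·(-238) = -952.
2969 ∤ -952, so 2969 is unramified.
Euler's criterion: (-238)^1484 mod 2969 = 2968. Thus (-238|2969) = -1.
Legendre symbol -1 ⇒ 2969 is inert.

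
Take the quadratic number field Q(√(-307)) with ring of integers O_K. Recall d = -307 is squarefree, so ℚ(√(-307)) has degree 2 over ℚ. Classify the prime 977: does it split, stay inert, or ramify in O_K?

p is inert

-307 mod 4 = 1, hence disc K = -307 and O_K = ℤ[(1+√-307)/2].
disc(K) = -307 is not divisible by 977; 977 is unramified.
Euler's criterion: (-307)^488 mod 977 = 976. Thus (-307|977) = -1.
d is a non-residue mod p, hence 977 remains inert in O_K.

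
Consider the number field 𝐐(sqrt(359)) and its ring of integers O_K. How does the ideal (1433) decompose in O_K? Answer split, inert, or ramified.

d = 359 ≡ 3 (mod 4), so O_K = ℤ[√359] and disc(K) = 4d = 1436.
Since gcd(1433, 1436) = 1 the prime 1433 does not ramify.
Legendre symbol by Euler's criterion: (359/1433) ≡ 359^716 ≡ 1432 (mod 1433), i.e. (359/1433) = -1.
d is a non-residue mod p, hence 1433 remains inert in O_K.

remains prime (inert)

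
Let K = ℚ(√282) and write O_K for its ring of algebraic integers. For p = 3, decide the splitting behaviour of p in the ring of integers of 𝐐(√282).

3 is ramified

d = 282 ≡ 2 (mod 4), so O_K = ℤ[√282] and disc(K) = 4d = 1128.
disc(K) = 1128 = 3·376, so p = 3 is ramified.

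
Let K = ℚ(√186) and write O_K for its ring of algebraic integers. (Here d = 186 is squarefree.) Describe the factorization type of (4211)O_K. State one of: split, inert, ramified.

inert — (4211) stays prime in O_K

Since 186 ≢ 1 mod 4, the ring of integers is ℤ[√186] with discriminant 4·186 = 744.
disc(K) = 744 is not divisible by 4211; 4211 is unramified.
Euler's criterion: 186^2105 mod 4211 = 4210. Thus (186|4211) = -1.
d is a non-residue mod p, hence 4211 remains inert in O_K.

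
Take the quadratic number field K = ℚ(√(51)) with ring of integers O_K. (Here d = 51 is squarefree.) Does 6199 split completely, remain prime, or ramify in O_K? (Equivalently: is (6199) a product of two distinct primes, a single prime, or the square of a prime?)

split

Since 51 ≢ 1 mod 4, the ring of integers is ℤ[√51] with discriminant 4·51 = 204.
disc(K) = 204 is not divisible by 6199; 6199 is unramified.
(51/6199) = 51^3099 mod 6199 = 1, giving Legendre symbol 1.
Legendre symbol 1 ⇒ 6199 is split.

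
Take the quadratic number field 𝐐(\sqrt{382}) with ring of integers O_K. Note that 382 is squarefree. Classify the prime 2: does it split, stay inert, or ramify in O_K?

382 mod 4 = 2, hence disc K = 4·382 = 1528 and O_K = ℤ[√382].
disc(K) = 1528 = 2·764, so p = 2 is ramified.

p ramifies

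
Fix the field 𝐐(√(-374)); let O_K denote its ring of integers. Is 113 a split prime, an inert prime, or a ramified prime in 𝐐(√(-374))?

113 remains inert

d = -374 ≡ 2 (mod 4), so O_K = ℤ[√-374] and disc(K) = 4d = -1496.
113 ∤ -1496, so 113 is unramified.
(-374/113) = 78^56 mod 113 = 112, giving Legendre symbol -1.
(-374/113) = -1, so 113 is inert.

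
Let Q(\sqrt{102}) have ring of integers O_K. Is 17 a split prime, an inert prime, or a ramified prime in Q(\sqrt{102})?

102 mod 4 = 2, hence disc K = 4·102 = 408 and O_K = ℤ[√102].
17 divides disc(K) = 408, so 17 ramifies.

ramifies in O_K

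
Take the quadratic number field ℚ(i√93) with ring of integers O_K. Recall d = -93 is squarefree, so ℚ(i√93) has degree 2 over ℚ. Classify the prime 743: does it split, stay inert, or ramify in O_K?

inert — (743) stays prime in O_K

d = -93 ≡ 3 (mod 4), so O_K = ℤ[√-93] and disc(K) = 4d = -372.
disc(K) = -372 is not divisible by 743; 743 is unramified.
Compute (-93/743) via Euler: 650^((743-1)/2) mod 743 = 742, so (-93/743) = -1.
(-93/743) = -1, so 743 is inert.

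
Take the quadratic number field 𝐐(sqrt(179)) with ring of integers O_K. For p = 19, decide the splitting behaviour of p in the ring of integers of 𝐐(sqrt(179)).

p is inert

Since 179 ≢ 1 mod 4, the ring of integers is ℤ[√179] with discriminant 4·179 = 716.
Since gcd(19, 716) = 1 the prime 19 does not ramify.
Compute (179/19) via Euler: 8^((19-1)/2) mod 19 = 18, so (179/19) = -1.
d is a non-residue mod p, hence 19 remains inert in O_K.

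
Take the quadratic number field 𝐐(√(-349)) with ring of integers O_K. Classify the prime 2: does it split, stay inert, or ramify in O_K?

2 is ramified

d = -349 ≡ 3 (mod 4), so O_K = ℤ[√-349] and disc(K) = 4d = -1396.
2 divides disc(K) = -1396, so 2 ramifies.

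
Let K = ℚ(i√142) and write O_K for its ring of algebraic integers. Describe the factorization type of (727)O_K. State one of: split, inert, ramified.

p is inert

d = -142 ≡ 2 (mod 4), so O_K = ℤ[√-142] and disc(K) = 4d = -568.
727 ∤ -568, so 727 is unramified.
(-142/727) = 585^363 mod 727 = 726, giving Legendre symbol -1.
d is a non-residue mod p, hence 727 remains inert in O_K.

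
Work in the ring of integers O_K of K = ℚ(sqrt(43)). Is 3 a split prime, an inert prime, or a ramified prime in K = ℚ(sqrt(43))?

d = 43 ≡ 3 (mod 4), so O_K = ℤ[√43] and disc(K) = 4d = 172.
Since gcd(3, 172) = 1 the prime 3 does not ramify.
Legendre symbol by Euler's criterion: (43/3) ≡ 43^1 ≡ 1 (mod 3), i.e. (43/3) = 1.
d is a quadratic residue mod p, hence 3 splits in O_K.

splits completely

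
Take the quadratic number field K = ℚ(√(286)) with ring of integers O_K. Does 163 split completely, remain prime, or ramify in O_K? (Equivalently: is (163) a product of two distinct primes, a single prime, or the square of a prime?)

286 mod 4 = 2, hence disc K = 4·286 = 1144 and O_K = ℤ[√286].
163 ∤ 1144, so 163 is unramified.
Euler's criterion: 286^81 mod 163 = 162. Thus (286|163) = -1.
d is a non-residue mod p, hence 163 remains inert in O_K.

p is inert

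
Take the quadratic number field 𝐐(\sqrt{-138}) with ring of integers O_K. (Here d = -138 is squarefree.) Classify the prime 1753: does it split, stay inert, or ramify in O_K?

-138 mod 4 = 2, hence disc K = 4·(-138) = -552 and O_K = ℤ[√-138].
Since gcd(1753, -552) = 1 the prime 1753 does not ramify.
Legendre symbol by Euler's criterion: (-138/1753) ≡ (-138)^876 ≡ 1752 (mod 1753), i.e. (-138/1753) = -1.
d is a non-residue mod p, hence 1753 remains inert in O_K.

inert — (1753) stays prime in O_K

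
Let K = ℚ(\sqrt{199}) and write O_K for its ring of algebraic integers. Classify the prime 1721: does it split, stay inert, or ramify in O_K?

199 mod 4 = 3, hence disc K = 4·199 = 796 and O_K = ℤ[√199].
disc(K) = 796 is not divisible by 1721; 1721 is unramified.
Legendre symbol by Euler's criterion: (199/1721) ≡ 199^860 ≡ 1720 (mod 1721), i.e. (199/1721) = -1.
(199/1721) = -1, so 1721 is inert.

remains prime (inert)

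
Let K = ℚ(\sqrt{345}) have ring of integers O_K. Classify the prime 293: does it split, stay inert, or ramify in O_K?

remains prime (inert)

d = 345 ≡ 1 (mod 4), so O_K = ℤ[(1+√345)/2] and disc(K) = d = 345.
Since gcd(293, 345) = 1 the prime 293 does not ramify.
(345/293) = 52^146 mod 293 = 292, giving Legendre symbol -1.
Legendre symbol -1 ⇒ 293 is inert.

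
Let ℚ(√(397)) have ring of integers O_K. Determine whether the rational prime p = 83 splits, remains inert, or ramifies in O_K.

split — (83) = 𝔭₁𝔭₂ with 𝔭₁ ≠ 𝔭₂

397 mod 4 = 1, hence disc K = 397 and O_K = ℤ[(1+√397)/2].
Since gcd(83, 397) = 1 the prime 83 does not ramify.
Compute (397/83) via Euler: 65^((83-1)/2) mod 83 = 1, so (397/83) = 1.
d is a quadratic residue mod p, hence 83 splits in O_K.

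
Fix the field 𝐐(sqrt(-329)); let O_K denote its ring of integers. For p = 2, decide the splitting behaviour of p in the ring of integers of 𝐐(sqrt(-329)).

ramified — (2) = 𝔭²

-329 mod 4 = 3, hence disc K = 4·(-329) = -1316 and O_K = ℤ[√-329].
2 divides disc(K) = -1316, so 2 ramifies.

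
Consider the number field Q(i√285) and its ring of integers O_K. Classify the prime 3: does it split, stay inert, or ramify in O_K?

d = -285 ≡ 3 (mod 4), so O_K = ℤ[√-285] and disc(K) = 4d = -1140.
disc(K) = -1140 = 3·(-380), so p = 3 is ramified.

ramifies in O_K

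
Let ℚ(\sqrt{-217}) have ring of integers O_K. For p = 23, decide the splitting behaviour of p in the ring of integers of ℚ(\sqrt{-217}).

p splits

-217 mod 4 = 3, hence disc K = 4·(-217) = -868 and O_K = ℤ[√-217].
Since gcd(23, -868) = 1 the prime 23 does not ramify.
Compute (-217/23) via Euler: 13^((23-1)/2) mod 23 = 1, so (-217/23) = 1.
d is a quadratic residue mod p, hence 23 splits in O_K.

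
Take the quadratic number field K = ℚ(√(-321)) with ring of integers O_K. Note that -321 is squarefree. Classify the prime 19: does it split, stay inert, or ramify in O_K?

inert — (19) stays prime in O_K

-321 mod 4 = 3, hence disc K = 4·(-321) = -1284 and O_K = ℤ[√-321].
disc(K) = -1284 is not divisible by 19; 19 is unramified.
Euler's criterion: (-321)^9 mod 19 = 18. Thus (-321|19) = -1.
Legendre symbol -1 ⇒ 19 is inert.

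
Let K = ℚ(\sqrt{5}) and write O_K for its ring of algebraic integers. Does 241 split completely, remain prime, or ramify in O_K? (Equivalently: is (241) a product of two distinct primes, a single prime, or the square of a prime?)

Since 5 ≡ 1 mod 4, the ring of integers is ℤ[(1+√5)/2] with discriminant 5.
241 ∤ 5, so 241 is unramified.
Compute (5/241) via Euler: 5^((241-1)/2) mod 241 = 1, so (5/241) = 1.
d is a quadratic residue mod p, hence 241 splits in O_K.

split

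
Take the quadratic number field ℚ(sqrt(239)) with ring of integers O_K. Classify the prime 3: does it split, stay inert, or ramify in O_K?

239 mod 4 = 3, hence disc K = 4·239 = 956 and O_K = ℤ[√239].
3 ∤ 956, so 3 is unramified.
Legendre symbol by Euler's criterion: (239/3) ≡ 239^1 ≡ 2 (mod 3), i.e. (239/3) = -1.
Legendre symbol -1 ⇒ 3 is inert.

p is inert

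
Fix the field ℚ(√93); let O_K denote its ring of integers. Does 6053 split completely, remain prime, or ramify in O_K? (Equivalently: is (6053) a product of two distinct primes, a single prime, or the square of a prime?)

6053 remains inert

93 mod 4 = 1, hence disc K = 93 and O_K = ℤ[(1+√93)/2].
6053 ∤ 93, so 6053 is unramified.
Compute (93/6053) via Euler: 93^((6053-1)/2) mod 6053 = 6052, so (93/6053) = -1.
d is a non-residue mod p, hence 6053 remains inert in O_K.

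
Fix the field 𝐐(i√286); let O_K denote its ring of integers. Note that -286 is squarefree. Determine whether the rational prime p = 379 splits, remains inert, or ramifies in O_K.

Since -286 ≢ 1 mod 4, the ring of integers is ℤ[√-286] with discriminant 4·(-286) = -1144.
disc(K) = -1144 is not divisible by 379; 379 is unramified.
Compute (-286/379) via Euler: 93^((379-1)/2) mod 379 = 1, so (-286/379) = 1.
Legendre symbol 1 ⇒ 379 is split.

split — (379) = 𝔭₁𝔭₂ with 𝔭₁ ≠ 𝔭₂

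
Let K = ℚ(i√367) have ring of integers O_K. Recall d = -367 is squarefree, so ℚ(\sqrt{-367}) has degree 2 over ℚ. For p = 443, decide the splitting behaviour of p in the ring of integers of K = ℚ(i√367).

p is inert

d = -367 ≡ 1 (mod 4), so O_K = ℤ[(1+√-367)/2] and disc(K) = d = -367.
disc(K) = -367 is not divisible by 443; 443 is unramified.
Legendre symbol by Euler's criterion: (-367/443) ≡ (-367)^221 ≡ 442 (mod 443), i.e. (-367/443) = -1.
(-367/443) = -1, so 443 is inert.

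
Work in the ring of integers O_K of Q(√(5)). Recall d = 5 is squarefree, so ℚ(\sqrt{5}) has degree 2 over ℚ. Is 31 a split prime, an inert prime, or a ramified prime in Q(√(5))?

split

d = 5 ≡ 1 (mod 4), so O_K = ℤ[(1+√5)/2] and disc(K) = d = 5.
Since gcd(31, 5) = 1 the prime 31 does not ramify.
Legendre symbol by Euler's criterion: (5/31) ≡ 5^15 ≡ 1 (mod 31), i.e. (5/31) = 1.
(5/31) = 1, so 31 splits.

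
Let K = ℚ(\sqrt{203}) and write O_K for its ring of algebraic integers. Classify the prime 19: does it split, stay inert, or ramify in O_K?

p is inert

d = 203 ≡ 3 (mod 4), so O_K = ℤ[√203] and disc(K) = 4d = 812.
19 ∤ 812, so 19 is unramified.
Compute (203/19) via Euler: 13^((19-1)/2) mod 19 = 18, so (203/19) = -1.
(203/19) = -1, so 19 is inert.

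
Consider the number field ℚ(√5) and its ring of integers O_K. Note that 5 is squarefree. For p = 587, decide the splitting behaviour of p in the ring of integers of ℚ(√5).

5 mod 4 = 1, hence disc K = 5 and O_K = ℤ[(1+√5)/2].
587 ∤ 5, so 587 is unramified.
Compute (5/587) via Euler: 5^((587-1)/2) mod 587 = 586, so (5/587) = -1.
d is a non-residue mod p, hence 587 remains inert in O_K.

inert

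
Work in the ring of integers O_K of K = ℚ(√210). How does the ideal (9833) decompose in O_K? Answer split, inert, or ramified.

Since 210 ≢ 1 mod 4, the ring of integers is ℤ[√210] with discriminant 4·210 = 840.
9833 ∤ 840, so 9833 is unramified.
Legendre symbol by Euler's criterion: (210/9833) ≡ 210^4916 ≡ 9832 (mod 9833), i.e. (210/9833) = -1.
Legendre symbol -1 ⇒ 9833 is inert.

inert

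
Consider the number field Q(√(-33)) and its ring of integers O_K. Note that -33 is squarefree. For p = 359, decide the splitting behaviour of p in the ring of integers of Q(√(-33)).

d = -33 ≡ 3 (mod 4), so O_K = ℤ[√-33] and disc(K) = 4d = -132.
Since gcd(359, -132) = 1 the prime 359 does not ramify.
Euler's criterion: (-33)^179 mod 359 = 358. Thus (-33|359) = -1.
(-33/359) = -1, so 359 is inert.

inert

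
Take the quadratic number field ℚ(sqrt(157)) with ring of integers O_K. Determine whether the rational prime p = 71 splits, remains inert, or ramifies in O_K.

split — (71) = 𝔭₁𝔭₂ with 𝔭₁ ≠ 𝔭₂

d = 157 ≡ 1 (mod 4), so O_K = ℤ[(1+√157)/2] and disc(K) = d = 157.
disc(K) = 157 is not divisible by 71; 71 is unramified.
(157/71) = 15^35 mod 71 = 1, giving Legendre symbol 1.
(157/71) = 1, so 71 splits.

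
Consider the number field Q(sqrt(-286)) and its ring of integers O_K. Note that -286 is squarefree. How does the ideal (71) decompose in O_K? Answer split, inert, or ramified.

d = -286 ≡ 2 (mod 4), so O_K = ℤ[√-286] and disc(K) = 4d = -1144.
disc(K) = -1144 is not divisible by 71; 71 is unramified.
Legendre symbol by Euler's criterion: (-286/71) ≡ (-286)^35 ≡ 70 (mod 71), i.e. (-286/71) = -1.
d is a non-residue mod p, hence 71 remains inert in O_K.

remains prime (inert)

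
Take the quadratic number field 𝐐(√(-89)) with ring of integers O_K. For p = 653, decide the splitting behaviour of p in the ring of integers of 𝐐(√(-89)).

d = -89 ≡ 3 (mod 4), so O_K = ℤ[√-89] and disc(K) = 4d = -356.
Since gcd(653, -356) = 1 the prime 653 does not ramify.
Euler's criterion: (-89)^326 mod 653 = 652. Thus (-89|653) = -1.
(-89/653) = -1, so 653 is inert.

653 remains inert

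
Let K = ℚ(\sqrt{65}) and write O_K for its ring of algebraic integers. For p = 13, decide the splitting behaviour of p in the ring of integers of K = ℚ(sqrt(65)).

Since 65 ≡ 1 mod 4, the ring of integers is ℤ[(1+√65)/2] with discriminant 65.
Ramification test: 13 | 65. The prime 13 ramifies in K.

ramifies in O_K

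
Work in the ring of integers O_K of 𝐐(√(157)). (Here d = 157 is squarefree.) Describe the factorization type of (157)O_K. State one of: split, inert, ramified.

157 mod 4 = 1, hence disc K = 157 and O_K = ℤ[(1+√157)/2].
157 divides disc(K) = 157, so 157 ramifies.

ramified — (157) = 𝔭²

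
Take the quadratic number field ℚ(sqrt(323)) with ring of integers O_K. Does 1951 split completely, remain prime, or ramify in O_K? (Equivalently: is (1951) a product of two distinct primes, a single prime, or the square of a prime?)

1951 splits in O_K

Since 323 ≢ 1 mod 4, the ring of integers is ℤ[√323] with discriminant 4·323 = 1292.
disc(K) = 1292 is not divisible by 1951; 1951 is unramified.
Euler's criterion: 323^975 mod 1951 = 1. Thus (323|1951) = 1.
d is a quadratic residue mod p, hence 1951 splits in O_K.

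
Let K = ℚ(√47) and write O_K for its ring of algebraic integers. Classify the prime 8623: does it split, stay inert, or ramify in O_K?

Since 47 ≢ 1 mod 4, the ring of integers is ℤ[√47] with discriminant 4·47 = 188.
8623 ∤ 188, so 8623 is unramified.
Legendre symbol by Euler's criterion: (47/8623) ≡ 47^4311 ≡ 1 (mod 8623), i.e. (47/8623) = 1.
d is a quadratic residue mod p, hence 8623 splits in O_K.

split — (8623) = 𝔭₁𝔭₂ with 𝔭₁ ≠ 𝔭₂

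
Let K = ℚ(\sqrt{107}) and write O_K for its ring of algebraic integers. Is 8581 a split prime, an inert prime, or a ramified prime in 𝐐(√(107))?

Since 107 ≢ 1 mod 4, the ring of integers is ℤ[√107] with discriminant 4·107 = 428.
disc(K) = 428 is not divisible by 8581; 8581 is unramified.
Euler's criterion: 107^4290 mod 8581 = 8580. Thus (107|8581) = -1.
(107/8581) = -1, so 8581 is inert.

inert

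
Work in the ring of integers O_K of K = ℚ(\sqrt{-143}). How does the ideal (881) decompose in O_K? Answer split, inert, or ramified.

Since -143 ≡ 1 mod 4, the ring of integers is ℤ[(1+√-143)/2] with discriminant -143.
disc(K) = -143 is not divisible by 881; 881 is unramified.
Compute (-143/881) via Euler: 738^((881-1)/2) mod 881 = 1, so (-143/881) = 1.
(-143/881) = 1, so 881 splits.

881 splits in O_K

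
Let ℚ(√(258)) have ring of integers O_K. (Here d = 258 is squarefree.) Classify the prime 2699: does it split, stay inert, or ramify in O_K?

2699 remains inert

d = 258 ≡ 2 (mod 4), so O_K = ℤ[√258] and disc(K) = 4d = 1032.
Since gcd(2699, 1032) = 1 the prime 2699 does not ramify.
Euler's criterion: 258^1349 mod 2699 = 2698. Thus (258|2699) = -1.
(258/2699) = -1, so 2699 is inert.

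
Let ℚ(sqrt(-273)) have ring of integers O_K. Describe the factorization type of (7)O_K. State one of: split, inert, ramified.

ramified

d = -273 ≡ 3 (mod 4), so O_K = ℤ[√-273] and disc(K) = 4d = -1092.
disc(K) = -1092 = 7·(-156), so p = 7 is ramified.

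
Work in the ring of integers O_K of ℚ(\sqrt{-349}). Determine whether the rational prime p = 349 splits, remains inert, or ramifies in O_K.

d = -349 ≡ 3 (mod 4), so O_K = ℤ[√-349] and disc(K) = 4d = -1396.
349 divides disc(K) = -1396, so 349 ramifies.

p ramifies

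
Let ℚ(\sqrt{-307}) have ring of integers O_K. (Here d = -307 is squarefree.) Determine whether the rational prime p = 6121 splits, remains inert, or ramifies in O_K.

remains prime (inert)

d = -307 ≡ 1 (mod 4), so O_K = ℤ[(1+√-307)/2] and disc(K) = d = -307.
disc(K) = -307 is not divisible by 6121; 6121 is unramified.
Euler's criterion: (-307)^3060 mod 6121 = 6120. Thus (-307|6121) = -1.
(-307/6121) = -1, so 6121 is inert.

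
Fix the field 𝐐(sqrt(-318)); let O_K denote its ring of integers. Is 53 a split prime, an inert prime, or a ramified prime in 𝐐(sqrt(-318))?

ramified

Since -318 ≢ 1 mod 4, the ring of integers is ℤ[√-318] with discriminant 4·(-318) = -1272.
disc(K) = -1272 = 53·(-24), so p = 53 is ramified.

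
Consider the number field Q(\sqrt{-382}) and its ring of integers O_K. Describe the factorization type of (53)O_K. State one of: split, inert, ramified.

split

d = -382 ≡ 2 (mod 4), so O_K = ℤ[√-382] and disc(K) = 4d = -1528.
Since gcd(53, -1528) = 1 the prime 53 does not ramify.
(-382/53) = 42^26 mod 53 = 1, giving Legendre symbol 1.
d is a quadratic residue mod p, hence 53 splits in O_K.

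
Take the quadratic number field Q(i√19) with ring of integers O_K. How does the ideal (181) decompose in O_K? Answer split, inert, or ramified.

Since -19 ≡ 1 mod 4, the ring of integers is ℤ[(1+√-19)/2] with discriminant -19.
181 ∤ -19, so 181 is unramified.
Euler's criterion: (-19)^90 mod 181 = 180. Thus (-19|181) = -1.
Legendre symbol -1 ⇒ 181 is inert.

remains prime (inert)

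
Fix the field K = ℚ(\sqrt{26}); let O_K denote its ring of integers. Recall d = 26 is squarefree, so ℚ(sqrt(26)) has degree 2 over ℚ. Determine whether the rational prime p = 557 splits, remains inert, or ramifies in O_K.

557 splits in O_K

Since 26 ≢ 1 mod 4, the ring of integers is ℤ[√26] with discriminant 4·26 = 104.
Since gcd(557, 104) = 1 the prime 557 does not ramify.
Legendre symbol by Euler's criterion: (26/557) ≡ 26^278 ≡ 1 (mod 557), i.e. (26/557) = 1.
(26/557) = 1, so 557 splits.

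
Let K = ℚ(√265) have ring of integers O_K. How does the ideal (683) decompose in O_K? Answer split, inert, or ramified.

d = 265 ≡ 1 (mod 4), so O_K = ℤ[(1+√265)/2] and disc(K) = d = 265.
disc(K) = 265 is not divisible by 683; 683 is unramified.
Compute (265/683) via Euler: 265^((683-1)/2) mod 683 = 682, so (265/683) = -1.
d is a non-residue mod p, hence 683 remains inert in O_K.

683 remains inert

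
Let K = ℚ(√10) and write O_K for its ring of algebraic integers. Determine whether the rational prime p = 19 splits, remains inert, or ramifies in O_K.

10 mod 4 = 2, hence disc K = 4·10 = 40 and O_K = ℤ[√10].
19 ∤ 40, so 19 is unramified.
Compute (10/19) via Euler: 10^((19-1)/2) mod 19 = 18, so (10/19) = -1.
(10/19) = -1, so 19 is inert.

p is inert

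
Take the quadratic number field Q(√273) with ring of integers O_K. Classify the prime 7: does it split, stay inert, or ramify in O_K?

Since 273 ≡ 1 mod 4, the ring of integers is ℤ[(1+√273)/2] with discriminant 273.
disc(K) = 273 = 7·39, so p = 7 is ramified.

ramifies in O_K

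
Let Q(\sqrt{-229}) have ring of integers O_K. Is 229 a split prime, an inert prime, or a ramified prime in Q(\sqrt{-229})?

229 is ramified

Since -229 ≢ 1 mod 4, the ring of integers is ℤ[√-229] with discriminant 4·(-229) = -916.
Ramification test: 229 | -916. The prime 229 ramifies in K.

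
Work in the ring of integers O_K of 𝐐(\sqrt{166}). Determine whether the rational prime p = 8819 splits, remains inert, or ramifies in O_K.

8819 splits in O_K

166 mod 4 = 2, hence disc K = 4·166 = 664 and O_K = ℤ[√166].
disc(K) = 664 is not divisible by 8819; 8819 is unramified.
Legendre symbol by Euler's criterion: (166/8819) ≡ 166^4409 ≡ 1 (mod 8819), i.e. (166/8819) = 1.
(166/8819) = 1, so 8819 splits.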